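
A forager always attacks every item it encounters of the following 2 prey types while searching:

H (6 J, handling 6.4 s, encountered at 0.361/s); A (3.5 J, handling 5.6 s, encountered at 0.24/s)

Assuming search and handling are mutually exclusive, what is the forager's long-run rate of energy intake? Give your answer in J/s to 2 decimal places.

0.65 J/s

R = (0.361×6 + 0.24×3.5) / (1 + 0.361×6.4 + 0.24×5.6) = 3.006/4.654 = 0.6458 J/s.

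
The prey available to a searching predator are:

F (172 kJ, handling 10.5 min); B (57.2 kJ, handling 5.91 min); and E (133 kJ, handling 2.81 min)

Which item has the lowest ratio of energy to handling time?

Profitability E/h (kJ/min): F = 172/10.5 = 16.4, B = 57.2/5.91 = 9.68, E = 133/2.81 = 47.3.
Ranked: E > F > B.

B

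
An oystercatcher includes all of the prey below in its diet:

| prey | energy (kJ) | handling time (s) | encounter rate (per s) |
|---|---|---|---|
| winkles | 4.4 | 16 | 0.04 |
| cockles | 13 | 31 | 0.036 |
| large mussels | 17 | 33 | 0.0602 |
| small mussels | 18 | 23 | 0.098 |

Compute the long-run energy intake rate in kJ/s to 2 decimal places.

R = (0.04×4.4 + 0.036×13 + 0.0602×17 + 0.098×18) / (1 + 0.04×16 + 0.036×31 + 0.0602×33 + 0.098×23) = 3.431/6.997 = 0.4904 kJ/s.

0.49 kJ/s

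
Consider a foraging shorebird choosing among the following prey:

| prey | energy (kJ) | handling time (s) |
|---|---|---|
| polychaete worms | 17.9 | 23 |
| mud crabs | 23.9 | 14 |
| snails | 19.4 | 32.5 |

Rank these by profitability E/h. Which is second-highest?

In descending order of E/h:
mud crabs: 23.9/14 = 1.71 kJ/s
polychaete worms: 17.9/23 = 0.778 kJ/s
snails: 19.4/32.5 = 0.597 kJ/s

polychaete worms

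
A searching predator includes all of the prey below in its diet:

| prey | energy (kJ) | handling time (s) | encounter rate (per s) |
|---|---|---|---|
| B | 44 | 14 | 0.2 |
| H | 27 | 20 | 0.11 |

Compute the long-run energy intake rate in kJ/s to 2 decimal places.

1.96 kJ/s

R = Σλ_iE_i / (1 + Σλ_ih_i)
Numerator: 0.2×44 + 0.11×27 = 11.77
Denominator: 1 + 0.2×14 + 0.11×20 = 6
R = 11.77/6 = 1.962 kJ/s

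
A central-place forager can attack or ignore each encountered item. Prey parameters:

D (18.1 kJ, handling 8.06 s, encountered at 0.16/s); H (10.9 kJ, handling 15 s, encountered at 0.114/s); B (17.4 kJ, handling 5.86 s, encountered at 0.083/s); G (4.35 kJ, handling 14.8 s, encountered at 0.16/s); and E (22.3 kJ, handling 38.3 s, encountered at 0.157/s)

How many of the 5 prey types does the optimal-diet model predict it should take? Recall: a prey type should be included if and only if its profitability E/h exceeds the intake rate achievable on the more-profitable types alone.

2

E/h in descending order: B 2.97, D 2.25, H 0.727, E 0.582, G 0.294 kJ/s. The optimal diet is the largest prefix of this list for which every included type satisfies E_i/h_i > R on the types above it.
Rate on top 1: 0.9716. D: 2.25 > 0.9716 → include.
Rate on top 2: 1.563. H: 0.727 < 1.563 → exclude; stop.
Optimal diet: B, D — 2 of 5 types.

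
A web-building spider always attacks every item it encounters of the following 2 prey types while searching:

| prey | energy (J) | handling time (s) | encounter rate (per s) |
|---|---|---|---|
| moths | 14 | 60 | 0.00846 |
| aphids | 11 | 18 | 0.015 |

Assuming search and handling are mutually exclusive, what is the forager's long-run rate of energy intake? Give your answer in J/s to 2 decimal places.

R = (0.00846×14 + 0.015×11) / (1 + 0.00846×60 + 0.015×18) = 0.2834/1.778 = 0.1595 J/s.

0.16 J/s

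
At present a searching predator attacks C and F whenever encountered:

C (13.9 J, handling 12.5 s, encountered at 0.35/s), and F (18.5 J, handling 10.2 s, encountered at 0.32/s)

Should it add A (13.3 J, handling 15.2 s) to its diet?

No

Current rate: (0.35×13.9 + 0.32×18.5)/(1 + 0.35×12.5 + 0.32×10.2) = 1.248 J/s.
A: E/h = 13.3/15.2 = 0.875 J/s.
0.875 < 1.248, so adding A would lower the average — exclude it.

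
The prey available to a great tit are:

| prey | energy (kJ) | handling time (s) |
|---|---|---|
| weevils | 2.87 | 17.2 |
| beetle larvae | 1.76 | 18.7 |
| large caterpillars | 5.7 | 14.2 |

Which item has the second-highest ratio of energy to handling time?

weevils

In descending order of E/h:
large caterpillars: 5.7/14.2 = 0.401 kJ/s
weevils: 2.87/17.2 = 0.167 kJ/s
beetle larvae: 1.76/18.7 = 0.0941 kJ/s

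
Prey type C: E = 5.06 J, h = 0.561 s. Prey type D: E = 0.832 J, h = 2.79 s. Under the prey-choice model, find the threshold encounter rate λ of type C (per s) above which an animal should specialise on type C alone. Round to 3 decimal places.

0.061 per s

At the threshold, the rate on type C alone equals the profitability of type D: λ·5.06/(1 + λ·0.561) = 0.832/2.79 = 0.2982.
Rearranging, λ(5.06 − 0.2982×0.561) = 0.2982, so λ = 0.2982/4.893 = 0.06095 per s.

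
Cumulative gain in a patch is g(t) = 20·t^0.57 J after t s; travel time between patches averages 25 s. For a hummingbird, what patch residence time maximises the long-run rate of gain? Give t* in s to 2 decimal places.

Optimal t* satisfies g'(t*) = g(t*)/(T + t*).
g'(t) = 0.57·20·t^-0.43. Setting 0.57·20·t^-0.43 = 20·t^0.57/(25+t) gives 0.57(25+t) = t, so 0.43·t = 0.57×25.
t* = 0.57×25/0.43 = 33.14 s.

33.14 s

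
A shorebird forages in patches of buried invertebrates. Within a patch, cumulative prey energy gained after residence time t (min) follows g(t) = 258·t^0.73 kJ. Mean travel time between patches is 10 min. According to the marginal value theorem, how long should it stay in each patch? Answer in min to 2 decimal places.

27.04 min

Maximise g(t)/(T+t): set derivative to zero → g'(t)(T+t) = g(t).
g'(t) = 0.73·258·t^-0.27. Setting 0.73·258·t^-0.27 = 258·t^0.73/(10+t) gives 0.73(10+t) = t, so 0.27·t = 0.73×10.
t* = 0.73×10/0.27 = 27.04 min.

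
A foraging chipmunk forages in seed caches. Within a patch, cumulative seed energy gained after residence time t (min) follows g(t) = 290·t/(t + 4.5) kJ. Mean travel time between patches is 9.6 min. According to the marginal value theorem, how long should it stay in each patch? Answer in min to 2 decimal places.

6.57 min

Optimal t* satisfies g'(t*) = g(t*)/(T + t*).
g'(t) = 290·4.5/(t + 4.5)². Setting 290·4.5/(t+4.5)² = 290t/[(t+4.5)(9.6+t)] gives 4.5(9.6+t) = t(t+4.5), so t² = 4.5×9.6 = 43.2.
t* = √43.2 = 6.573 min.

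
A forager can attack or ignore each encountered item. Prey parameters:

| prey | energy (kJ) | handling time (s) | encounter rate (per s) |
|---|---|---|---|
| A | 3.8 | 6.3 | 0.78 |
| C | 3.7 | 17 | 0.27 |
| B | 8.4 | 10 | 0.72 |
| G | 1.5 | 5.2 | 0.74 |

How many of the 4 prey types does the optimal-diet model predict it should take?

1

E/h in descending order: B 0.84, A 0.603, G 0.288, C 0.218 kJ/s. The optimal diet is the largest prefix of this list for which every included type satisfies E_i/h_i > R on the types above it.
Rate on top 1: 0.7376. A: 0.603 < 0.7376 → exclude; stop.
Optimal diet: B — 1 of 4 types.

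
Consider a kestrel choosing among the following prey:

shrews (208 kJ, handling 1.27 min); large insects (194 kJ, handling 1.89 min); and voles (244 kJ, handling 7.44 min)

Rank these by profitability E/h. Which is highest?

In descending order of E/h:
shrews: 208/1.27 = 164 kJ/min
large insects: 194/1.89 = 103 kJ/min
voles: 244/7.44 = 32.8 kJ/min

shrews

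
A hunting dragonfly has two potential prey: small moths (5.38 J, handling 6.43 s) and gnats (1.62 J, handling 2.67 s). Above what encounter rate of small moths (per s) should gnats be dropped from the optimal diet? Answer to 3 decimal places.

0.410 per s

Drop gnats once their profitability E₂/h₂ falls below the rate achievable on small moths alone: E₂/h₂ = λE₁/(1 + λh₁).
Solve for λ: λE₁h₂ = E₂(1 + λh₁) → λ(E₁h₂ − E₂h₁) = E₂ → λ = E₂/(E₁h₂ − E₂h₁).
λ = 1.62/(5.38×2.67 − 1.62×6.43) = 1.62/3.948 = 0.4103 per s.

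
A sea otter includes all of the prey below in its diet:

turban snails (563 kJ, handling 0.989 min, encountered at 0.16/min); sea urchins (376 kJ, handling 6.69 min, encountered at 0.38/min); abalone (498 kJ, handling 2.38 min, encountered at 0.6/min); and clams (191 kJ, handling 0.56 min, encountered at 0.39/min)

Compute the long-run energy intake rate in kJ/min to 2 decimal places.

113.38 kJ/min

R = (0.16×563 + 0.38×376 + 0.6×498 + 0.39×191) / (1 + 0.16×0.989 + 0.38×6.69 + 0.6×2.38 + 0.39×0.56) = 606.2/5.347 = 113.4 kJ/min.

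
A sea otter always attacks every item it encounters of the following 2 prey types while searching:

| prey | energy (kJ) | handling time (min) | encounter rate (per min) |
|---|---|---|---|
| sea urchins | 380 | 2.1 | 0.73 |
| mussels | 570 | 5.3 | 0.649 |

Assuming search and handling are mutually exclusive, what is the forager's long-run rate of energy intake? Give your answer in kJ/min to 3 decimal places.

108.381 kJ/min

R = Σλ_iE_i / (1 + Σλ_ih_i)
Numerator: 0.73×380 + 0.649×570 = 647.3
Denominator: 1 + 0.73×2.1 + 0.649×5.3 = 5.973
R = 647.3/5.973 = 108.4 kJ/min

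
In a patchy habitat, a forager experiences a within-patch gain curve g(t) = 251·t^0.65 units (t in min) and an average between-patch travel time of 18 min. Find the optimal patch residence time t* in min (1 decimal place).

33.4 min

By the marginal value theorem, leave when the instantaneous gain rate g'(t) equals the habitat-wide average g(t)/(T + t).
g'(t) = 0.65·251·t^-0.35. Setting 0.65·251·t^-0.35 = 251·t^0.65/(18+t) gives 0.65(18+t) = t, so 0.35·t = 0.65×18.
t* = 0.65×18/0.35 = 33.43 min.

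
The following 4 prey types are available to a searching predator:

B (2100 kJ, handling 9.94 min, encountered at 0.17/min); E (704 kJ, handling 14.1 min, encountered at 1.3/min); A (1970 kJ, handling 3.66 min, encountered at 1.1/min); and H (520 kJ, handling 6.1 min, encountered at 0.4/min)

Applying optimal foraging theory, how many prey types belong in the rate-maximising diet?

1

Rank by E/h (kJ/min): A 538, B 211, H 85.2, E 49.9. Include each in turn until the next type's E/h falls below the running intake rate.
Rate on top 1: 431.2. B: 211 < 431.2 → exclude; stop.
Optimal diet: A — 1 of 4 types.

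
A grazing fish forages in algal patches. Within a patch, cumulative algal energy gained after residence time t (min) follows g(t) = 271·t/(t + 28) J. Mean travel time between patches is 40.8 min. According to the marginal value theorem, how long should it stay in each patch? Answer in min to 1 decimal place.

Maximise g(t)/(T+t): set derivative to zero → g'(t)(T+t) = g(t).
g'(t) = 271·28/(t + 28)². Setting 271·28/(t+28)² = 271t/[(t+28)(40.8+t)] gives 28(40.8+t) = t(t+28), so t² = 28×40.8 = 1142.
t* = √1142 = 33.8 min.

33.8 min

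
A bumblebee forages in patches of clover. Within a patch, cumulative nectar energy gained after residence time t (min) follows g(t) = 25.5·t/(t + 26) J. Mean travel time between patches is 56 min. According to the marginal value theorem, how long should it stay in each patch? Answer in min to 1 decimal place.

38.2 min

Maximise g(t)/(T+t): set derivative to zero → g'(t)(T+t) = g(t).
g'(t) = 25.5·26/(t + 26)². Setting 25.5·26/(t+26)² = 25.5t/[(t+26)(56+t)] gives 26(56+t) = t(t+26), so t² = 26×56 = 1456.
t* = √1456 = 38.16 min.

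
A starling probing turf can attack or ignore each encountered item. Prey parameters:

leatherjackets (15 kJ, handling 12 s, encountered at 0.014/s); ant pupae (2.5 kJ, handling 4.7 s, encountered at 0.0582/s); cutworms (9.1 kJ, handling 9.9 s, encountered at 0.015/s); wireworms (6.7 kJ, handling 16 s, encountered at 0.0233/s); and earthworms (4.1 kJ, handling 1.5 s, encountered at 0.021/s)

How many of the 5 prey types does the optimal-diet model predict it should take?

Rank by E/h (kJ/s): earthworms 2.73, leatherjackets 1.25, cutworms 0.919, ant pupae 0.532, wireworms 0.419. Include each in turn until the next type's E/h falls below the running intake rate.
Rate on top 1: 0.08347. leatherjackets: 1.25 > 0.08347 → include.
Rate on top 2: 0.2469. cutworms: 0.919 > 0.2469 → include.
Rate on top 3: 0.3209. ant pupae: 0.532 > 0.3209 → include.
Rate on top 4: 0.3565. wireworms: 0.419 > 0.3565 → include.
Optimal diet: earthworms, leatherjackets, cutworms, ant pupae, wireworms — 5 of 5 types.

5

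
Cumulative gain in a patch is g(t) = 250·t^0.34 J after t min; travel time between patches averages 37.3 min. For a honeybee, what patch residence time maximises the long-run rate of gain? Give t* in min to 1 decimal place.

19.2 min

By the marginal value theorem, leave when the instantaneous gain rate g'(t) equals the habitat-wide average g(t)/(T + t).
g'(t) = 0.34·250·t^-0.66. Setting 0.34·250·t^-0.66 = 250·t^0.34/(37.3+t) gives 0.34(37.3+t) = t, so 0.66·t = 0.34×37.3.
t* = 0.34×37.3/0.66 = 19.22 min.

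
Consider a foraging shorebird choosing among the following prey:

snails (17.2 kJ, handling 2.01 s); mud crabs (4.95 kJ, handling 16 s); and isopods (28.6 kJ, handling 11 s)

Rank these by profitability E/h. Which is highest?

snails

Profitability E/h (kJ/s): snails = 17.2/2.01 = 8.56, mud crabs = 4.95/16 = 0.309, isopods = 28.6/11 = 2.6.
Ranked: snails > isopods > mud crabs.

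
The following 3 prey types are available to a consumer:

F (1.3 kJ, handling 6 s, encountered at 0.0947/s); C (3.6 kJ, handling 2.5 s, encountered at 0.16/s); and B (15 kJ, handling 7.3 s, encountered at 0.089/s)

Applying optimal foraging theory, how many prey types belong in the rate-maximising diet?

2

E/h in descending order: B 2.05, C 1.44, F 0.217 kJ/s. The optimal diet is the largest prefix of this list for which every included type satisfies E_i/h_i > R on the types above it.
Rate on top 1: 0.8092. C: 1.44 > 0.8092 → include.
Rate on top 2: 0.9323. F: 0.217 < 0.9323 → exclude; stop.
Optimal diet: B, C — 2 of 3 types.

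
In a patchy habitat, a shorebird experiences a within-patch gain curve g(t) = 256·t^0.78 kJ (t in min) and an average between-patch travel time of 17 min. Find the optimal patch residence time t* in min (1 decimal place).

Maximise g(t)/(T+t): set derivative to zero → g'(t)(T+t) = g(t).
g'(t) = 0.78·256·t^-0.22. Setting 0.78·256·t^-0.22 = 256·t^0.78/(17+t) gives 0.78(17+t) = t, so 0.22·t = 0.78×17.
t* = 0.78×17/0.22 = 60.27 min.

60.3 min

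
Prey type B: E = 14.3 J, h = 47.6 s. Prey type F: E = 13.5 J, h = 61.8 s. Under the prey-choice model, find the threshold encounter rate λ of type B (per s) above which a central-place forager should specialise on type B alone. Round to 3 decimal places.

The zero-one rule: include type F iff E₂/h₂ > λE₁/(1+λh₁). Equality gives the switch point.
λE₁h₂ = E₂ + λE₂h₁ ⇒ λ = E₂/(E₁h₂ − E₂h₁) = 13.5/(883.7 − 642.6) = 0.05598 per s.

0.056 per s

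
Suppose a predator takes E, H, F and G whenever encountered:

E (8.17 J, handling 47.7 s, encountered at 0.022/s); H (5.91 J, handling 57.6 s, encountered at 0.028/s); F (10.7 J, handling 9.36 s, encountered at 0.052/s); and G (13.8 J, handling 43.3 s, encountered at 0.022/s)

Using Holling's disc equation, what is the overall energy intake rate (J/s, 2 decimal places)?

Energy encountered per unit search time: 0.022×8.17 + 0.028×5.91 + 0.052×10.7 + 0.022×13.8 = 1.205 J/s.
Handling time per unit search time: 0.022×47.7 + 0.028×57.6 + 0.052×9.36 + 0.022×43.3 = 4.102.
Rate = 1.205/(1 + 4.102) = 0.2362 J/s.

0.24 J/s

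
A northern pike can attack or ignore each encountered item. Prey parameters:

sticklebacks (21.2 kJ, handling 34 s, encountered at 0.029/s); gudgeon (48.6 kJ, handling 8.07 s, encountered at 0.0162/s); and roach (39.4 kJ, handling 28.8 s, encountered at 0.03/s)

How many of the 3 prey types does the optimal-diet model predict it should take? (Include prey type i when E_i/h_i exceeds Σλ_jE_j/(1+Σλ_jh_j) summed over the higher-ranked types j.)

2

Rank by E/h (kJ/s): gudgeon 6.02, roach 1.37, sticklebacks 0.624. Include each in turn until the next type's E/h falls below the running intake rate.
Rate on top 1: 0.6963. roach: 1.37 > 0.6963 → include.
Rate on top 2: 0.9873. sticklebacks: 0.624 < 0.9873 → exclude; stop.
Optimal diet: gudgeon, roach — 2 of 3 types.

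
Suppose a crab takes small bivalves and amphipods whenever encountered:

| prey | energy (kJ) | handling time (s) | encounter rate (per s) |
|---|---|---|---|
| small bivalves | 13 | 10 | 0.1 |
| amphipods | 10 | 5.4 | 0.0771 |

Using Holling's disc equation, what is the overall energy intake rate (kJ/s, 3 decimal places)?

R = (0.1×13 + 0.0771×10) / (1 + 0.1×10 + 0.0771×5.4) = 2.071/2.416 = 0.8571 kJ/s.

0.857 kJ/s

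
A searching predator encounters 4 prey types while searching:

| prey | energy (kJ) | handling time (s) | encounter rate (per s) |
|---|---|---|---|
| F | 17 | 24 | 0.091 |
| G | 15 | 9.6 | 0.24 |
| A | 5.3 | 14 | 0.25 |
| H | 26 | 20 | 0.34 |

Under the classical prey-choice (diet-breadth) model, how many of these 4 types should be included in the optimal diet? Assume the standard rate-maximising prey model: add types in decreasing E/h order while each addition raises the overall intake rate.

Profitabilities (E/h, kJ/s): G 1.56, H 1.3, F 0.708, A 0.379. Add prey in this order while the next type's profitability exceeds the intake rate on those already taken.
Rate on top 1: 1.09. H: 1.3 > 1.09 → include.
Rate on top 2: 1.231. F: 0.708 < 1.231 → exclude; stop.
Optimal diet: G, H — 2 of 4 types.

2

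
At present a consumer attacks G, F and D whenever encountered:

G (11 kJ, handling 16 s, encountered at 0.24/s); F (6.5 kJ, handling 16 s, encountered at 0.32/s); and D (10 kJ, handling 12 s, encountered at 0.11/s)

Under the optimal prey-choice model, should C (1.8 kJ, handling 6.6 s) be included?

On G, F and D alone, R = ΣλE/(1+Σλh) = 5.82/11.28 = 0.516 kJ/s.
C: E/h = 1.8/6.6 = 0.2727 kJ/s.
Since 0.2727 < R, time spent handling C is better spent searching.

No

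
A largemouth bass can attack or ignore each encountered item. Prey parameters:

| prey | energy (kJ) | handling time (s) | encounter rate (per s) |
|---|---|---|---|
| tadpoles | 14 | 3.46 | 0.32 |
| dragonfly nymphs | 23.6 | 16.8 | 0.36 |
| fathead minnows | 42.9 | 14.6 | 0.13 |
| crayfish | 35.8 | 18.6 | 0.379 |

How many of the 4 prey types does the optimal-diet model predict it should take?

2

E/h in descending order: tadpoles 4.05, fathead minnows 2.94, crayfish 1.92, dragonfly nymphs 1.4 kJ/s. The optimal diet is the largest prefix of this list for which every included type satisfies E_i/h_i > R on the types above it.
Rate on top 1: 2.126. fathead minnows: 2.94 > 2.126 → include.
Rate on top 2: 2.511. crayfish: 1.92 < 2.511 → exclude; stop.
Optimal diet: tadpoles, fathead minnows — 2 of 4 types.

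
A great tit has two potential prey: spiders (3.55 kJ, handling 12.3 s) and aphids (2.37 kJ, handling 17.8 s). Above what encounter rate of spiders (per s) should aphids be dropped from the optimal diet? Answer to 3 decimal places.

The zero-one rule: include aphids iff E₂/h₂ > λE₁/(1+λh₁). Equality gives the switch point.
λE₁h₂ = E₂ + λE₂h₁ ⇒ λ = E₂/(E₁h₂ − E₂h₁) = 2.37/(63.19 − 29.15) = 0.06963 per s.

0.070 per s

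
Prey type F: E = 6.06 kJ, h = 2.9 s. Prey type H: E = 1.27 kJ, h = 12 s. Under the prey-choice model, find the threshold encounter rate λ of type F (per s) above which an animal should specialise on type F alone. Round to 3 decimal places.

The zero-one rule: include type H iff E₂/h₂ > λE₁/(1+λh₁). Equality gives the switch point.
λE₁h₂ = E₂ + λE₂h₁ ⇒ λ = E₂/(E₁h₂ − E₂h₁) = 1.27/(72.72 − 3.683) = 0.0184 per s.

0.018 per s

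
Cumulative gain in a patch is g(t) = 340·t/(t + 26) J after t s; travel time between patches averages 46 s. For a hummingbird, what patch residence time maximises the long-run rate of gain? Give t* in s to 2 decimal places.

Maximise g(t)/(T+t): set derivative to zero → g'(t)(T+t) = g(t).
g'(t) = 340·26/(t + 26)². Setting 340·26/(t+26)² = 340t/[(t+26)(46+t)] gives 26(46+t) = t(t+26), so t² = 26×46 = 1196.
t* = √1196 = 34.58 s.

34.58 s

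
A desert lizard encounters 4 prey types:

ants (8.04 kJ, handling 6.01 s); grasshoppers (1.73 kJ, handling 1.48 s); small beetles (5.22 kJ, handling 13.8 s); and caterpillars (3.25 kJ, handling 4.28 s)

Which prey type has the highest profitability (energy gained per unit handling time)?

ants

Profitability E/h (kJ/s): ants = 8.04/6.01 = 1.34, grasshoppers = 1.73/1.48 = 1.17, small beetles = 5.22/13.8 = 0.378, caterpillars = 3.25/4.28 = 0.759.
Ranked: ants > grasshoppers > caterpillars > small beetles.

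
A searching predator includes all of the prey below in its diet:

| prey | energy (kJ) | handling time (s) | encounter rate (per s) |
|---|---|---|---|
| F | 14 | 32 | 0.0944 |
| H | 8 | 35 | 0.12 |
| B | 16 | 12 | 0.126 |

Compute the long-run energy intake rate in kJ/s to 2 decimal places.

R = Σλ_iE_i / (1 + Σλ_ih_i)
Numerator: 0.0944×14 + 0.12×8 + 0.126×16 = 4.298
Denominator: 1 + 0.0944×32 + 0.12×35 + 0.126×12 = 9.733
R = 4.298/9.733 = 0.4416 kJ/s

0.44 kJ/s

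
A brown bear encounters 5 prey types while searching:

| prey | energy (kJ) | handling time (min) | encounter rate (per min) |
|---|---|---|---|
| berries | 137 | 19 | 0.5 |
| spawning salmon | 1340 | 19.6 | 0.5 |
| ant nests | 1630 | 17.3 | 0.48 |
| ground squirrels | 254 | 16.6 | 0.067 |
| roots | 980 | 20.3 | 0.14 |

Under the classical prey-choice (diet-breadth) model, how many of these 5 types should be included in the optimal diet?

1

Profitabilities (E/h, kJ/min): ant nests 94.2, spawning salmon 68.4, roots 48.3, ground squirrels 15.3, berries 7.21. Add prey in this order while the next type's profitability exceeds the intake rate on those already taken.
Rate on top 1: 84.09. spawning salmon: 68.4 < 84.09 → exclude; stop.
Optimal diet: ant nests — 1 of 5 types.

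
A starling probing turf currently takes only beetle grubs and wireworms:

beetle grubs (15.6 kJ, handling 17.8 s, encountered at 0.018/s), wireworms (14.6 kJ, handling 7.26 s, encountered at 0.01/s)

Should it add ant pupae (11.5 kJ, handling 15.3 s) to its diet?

Yes

Current rate: (0.018×15.6 + 0.01×14.6)/(1 + 0.018×17.8 + 0.01×7.26) = 0.3064 kJ/s.
Profitability of ant pupae: 11.5/15.3 = 0.7516 kJ/s.
0.7516 > 0.3064, so adding ant pupae raises the average — include it.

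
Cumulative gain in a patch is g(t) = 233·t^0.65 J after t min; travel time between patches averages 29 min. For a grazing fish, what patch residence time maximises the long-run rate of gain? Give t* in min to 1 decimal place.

By the marginal value theorem, leave when the instantaneous gain rate g'(t) equals the habitat-wide average g(t)/(T + t).
g'(t) = 0.65·233·t^-0.35. Setting 0.65·233·t^-0.35 = 233·t^0.65/(29+t) gives 0.65(29+t) = t, so 0.35·t = 0.65×29.
t* = 0.65×29/0.35 = 53.86 min.

53.9 min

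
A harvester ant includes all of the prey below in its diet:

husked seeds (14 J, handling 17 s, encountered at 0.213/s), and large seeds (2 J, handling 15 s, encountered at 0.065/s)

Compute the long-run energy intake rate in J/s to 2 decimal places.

0.56 J/s

R = (0.213×14 + 0.065×2) / (1 + 0.213×17 + 0.065×15) = 3.112/5.596 = 0.5561 J/s.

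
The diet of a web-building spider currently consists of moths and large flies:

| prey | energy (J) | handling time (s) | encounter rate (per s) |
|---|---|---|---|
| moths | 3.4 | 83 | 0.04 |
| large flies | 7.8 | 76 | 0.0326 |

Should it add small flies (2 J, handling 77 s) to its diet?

No

Current rate: (0.04×3.4 + 0.0326×7.8)/(1 + 0.04×83 + 0.0326×76) = 0.05741 J/s.
small flies: E/h = 2/77 = 0.02597 J/s.
Since 0.02597 < R, time spent handling small flies is better spent searching.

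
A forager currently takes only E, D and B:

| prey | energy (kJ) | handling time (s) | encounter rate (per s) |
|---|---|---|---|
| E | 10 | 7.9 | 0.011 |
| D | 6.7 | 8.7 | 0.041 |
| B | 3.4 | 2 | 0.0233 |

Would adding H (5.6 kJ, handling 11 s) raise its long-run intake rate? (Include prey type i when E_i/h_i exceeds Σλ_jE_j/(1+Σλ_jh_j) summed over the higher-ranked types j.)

Intake rate on the current diet: R = (0.011×10 + 0.041×6.7 + 0.0233×3.4) / (1 + 0.011×7.9 + 0.041×8.7 + 0.0233×2) = 0.4639/1.49 = 0.3113 kJ/s.
H: E/h = 5.6/11 = 0.5091 kJ/s.
0.5091 > 0.3113, so adding H raises the average — include it.

Yes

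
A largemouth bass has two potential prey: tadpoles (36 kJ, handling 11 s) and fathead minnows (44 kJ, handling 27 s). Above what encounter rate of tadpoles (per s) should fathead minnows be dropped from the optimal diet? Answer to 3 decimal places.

0.090 per s

The zero-one rule: include fathead minnows iff E₂/h₂ > λE₁/(1+λh₁). Equality gives the switch point.
λE₁h₂ = E₂ + λE₂h₁ ⇒ λ = E₂/(E₁h₂ − E₂h₁) = 44/(972 − 484) = 0.09016 per s.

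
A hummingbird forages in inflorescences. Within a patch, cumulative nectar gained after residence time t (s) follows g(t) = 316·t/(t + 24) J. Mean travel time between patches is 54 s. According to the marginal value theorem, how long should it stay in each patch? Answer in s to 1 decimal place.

Optimal t* satisfies g'(t*) = g(t*)/(T + t*).
g'(t) = 316·24/(t + 24)². Setting 316·24/(t+24)² = 316t/[(t+24)(54+t)] gives 24(54+t) = t(t+24), so t² = 24×54 = 1296.
t* = √1296 = 36 s.

36.0 s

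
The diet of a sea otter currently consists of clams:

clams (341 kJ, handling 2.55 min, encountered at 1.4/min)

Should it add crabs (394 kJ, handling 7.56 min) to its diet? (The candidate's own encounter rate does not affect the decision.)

No

Current rate: (1.4×341)/(1 + 1.4×2.55) = 104.5 kJ/min.
Profitability of crabs: 394/7.56 = 52.12 kJ/min.
52.12 < 104.5, so adding crabs would lower the average — exclude it.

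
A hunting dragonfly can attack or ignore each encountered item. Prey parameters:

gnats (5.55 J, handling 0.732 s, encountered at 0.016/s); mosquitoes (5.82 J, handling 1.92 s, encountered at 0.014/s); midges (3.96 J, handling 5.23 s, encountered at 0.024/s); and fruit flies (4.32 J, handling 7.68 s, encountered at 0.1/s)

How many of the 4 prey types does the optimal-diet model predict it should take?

4

E/h in descending order: gnats 7.58, mosquitoes 3.03, midges 0.757, fruit flies 0.563 J/s. The optimal diet is the largest prefix of this list for which every included type satisfies E_i/h_i > R on the types above it.
Rate on top 1: 0.08777. mosquitoes: 3.03 > 0.08777 → include.
Rate on top 2: 0.164. midges: 0.757 > 0.164 → include.
Rate on top 3: 0.2279. fruit flies: 0.563 > 0.2279 → include.
Optimal diet: gnats, mosquitoes, midges, fruit flies — 4 of 4 types.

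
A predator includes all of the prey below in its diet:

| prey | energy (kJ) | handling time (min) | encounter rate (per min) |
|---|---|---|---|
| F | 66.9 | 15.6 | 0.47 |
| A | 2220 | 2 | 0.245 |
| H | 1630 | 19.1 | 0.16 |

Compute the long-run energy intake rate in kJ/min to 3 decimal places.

70.394 kJ/min

Energy encountered per unit search time: 0.47×66.9 + 0.245×2220 + 0.16×1630 = 836.1 kJ/min.
Handling time per unit search time: 0.47×15.6 + 0.245×2 + 0.16×19.1 = 10.88.
Rate = 836.1/(1 + 10.88) = 70.39 kJ/min.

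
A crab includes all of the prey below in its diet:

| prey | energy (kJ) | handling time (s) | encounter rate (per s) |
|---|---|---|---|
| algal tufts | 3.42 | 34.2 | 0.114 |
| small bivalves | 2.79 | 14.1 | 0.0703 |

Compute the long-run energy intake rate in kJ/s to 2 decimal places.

0.10 kJ/s

Energy encountered per unit search time: 0.114×3.42 + 0.0703×2.79 = 0.586 kJ/s.
Handling time per unit search time: 0.114×34.2 + 0.0703×14.1 = 4.89.
Rate = 0.586/(1 + 4.89) = 0.09949 kJ/s.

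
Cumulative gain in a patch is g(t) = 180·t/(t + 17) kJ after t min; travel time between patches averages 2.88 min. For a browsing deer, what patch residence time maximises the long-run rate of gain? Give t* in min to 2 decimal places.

7.00 min

Optimal t* satisfies g'(t*) = g(t*)/(T + t*).
g'(t) = 180·17/(t + 17)². Setting 180·17/(t+17)² = 180t/[(t+17)(2.88+t)] gives 17(2.88+t) = t(t+17), so t² = 17×2.88 = 48.96.
t* = √48.96 = 6.997 min.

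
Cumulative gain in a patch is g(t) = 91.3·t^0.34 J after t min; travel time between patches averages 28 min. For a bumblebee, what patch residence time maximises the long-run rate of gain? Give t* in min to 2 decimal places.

By the marginal value theorem, leave when the instantaneous gain rate g'(t) equals the habitat-wide average g(t)/(T + t).
g'(t) = 0.34·91.3·t^-0.66. Setting 0.34·91.3·t^-0.66 = 91.3·t^0.34/(28+t) gives 0.34(28+t) = t, so 0.66·t = 0.34×28.
t* = 0.34×28/0.66 = 14.42 min.

14.42 min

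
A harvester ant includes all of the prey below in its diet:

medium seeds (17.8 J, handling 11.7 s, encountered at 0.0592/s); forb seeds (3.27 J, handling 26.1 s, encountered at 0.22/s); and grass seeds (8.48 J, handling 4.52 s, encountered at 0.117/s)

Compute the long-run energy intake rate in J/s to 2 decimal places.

R = (0.0592×17.8 + 0.22×3.27 + 0.117×8.48) / (1 + 0.0592×11.7 + 0.22×26.1 + 0.117×4.52) = 2.765/7.963 = 0.3473 J/s.

0.35 J/s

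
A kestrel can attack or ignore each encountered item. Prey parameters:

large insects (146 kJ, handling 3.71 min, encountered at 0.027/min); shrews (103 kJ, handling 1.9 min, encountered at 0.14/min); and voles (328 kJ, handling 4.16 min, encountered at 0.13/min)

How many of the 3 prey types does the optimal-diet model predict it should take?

3

Rank by E/h (kJ/min): voles 78.8, shrews 54.2, large insects 39.4. Include each in turn until the next type's E/h falls below the running intake rate.
Rate on top 1: 27.67. shrews: 54.2 > 27.67 → include.
Rate on top 2: 31.58. large insects: 39.4 > 31.58 → include.
Optimal diet: voles, shrews, large insects — 3 of 3 types.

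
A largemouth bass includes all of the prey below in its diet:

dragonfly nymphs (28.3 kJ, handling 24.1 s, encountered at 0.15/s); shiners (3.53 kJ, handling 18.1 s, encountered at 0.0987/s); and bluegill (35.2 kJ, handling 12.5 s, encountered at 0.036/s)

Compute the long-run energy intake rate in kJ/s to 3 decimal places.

0.855 kJ/s

R = (0.15×28.3 + 0.0987×3.53 + 0.036×35.2) / (1 + 0.15×24.1 + 0.0987×18.1 + 0.036×12.5) = 5.861/6.851 = 0.8554 kJ/s.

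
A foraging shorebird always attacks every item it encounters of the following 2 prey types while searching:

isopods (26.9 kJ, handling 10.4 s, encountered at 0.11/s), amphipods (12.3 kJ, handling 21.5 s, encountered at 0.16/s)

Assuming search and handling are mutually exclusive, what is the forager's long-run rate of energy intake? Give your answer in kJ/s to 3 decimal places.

0.882 kJ/s

R = Σλ_iE_i / (1 + Σλ_ih_i)
Numerator: 0.11×26.9 + 0.16×12.3 = 4.927
Denominator: 1 + 0.11×10.4 + 0.16×21.5 = 5.584
R = 4.927/5.584 = 0.8823 kJ/s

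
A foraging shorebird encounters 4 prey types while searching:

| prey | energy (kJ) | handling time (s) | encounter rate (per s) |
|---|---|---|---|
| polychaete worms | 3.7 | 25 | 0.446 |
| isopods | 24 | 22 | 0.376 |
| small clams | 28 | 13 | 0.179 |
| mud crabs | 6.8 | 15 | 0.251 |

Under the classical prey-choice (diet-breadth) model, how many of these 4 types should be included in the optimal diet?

Rank by E/h (kJ/s): small clams 2.15, isopods 1.09, mud crabs 0.453, polychaete worms 0.148. Include each in turn until the next type's E/h falls below the running intake rate.
Rate on top 1: 1.506. isopods: 1.09 < 1.506 → exclude; stop.
Optimal diet: small clams — 1 of 4 types.

1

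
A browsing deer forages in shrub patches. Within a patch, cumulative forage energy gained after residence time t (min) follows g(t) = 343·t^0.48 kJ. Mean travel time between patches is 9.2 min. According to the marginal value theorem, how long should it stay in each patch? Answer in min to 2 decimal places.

8.49 min

By the marginal value theorem, leave when the instantaneous gain rate g'(t) equals the habitat-wide average g(t)/(T + t).
g'(t) = 0.48·343·t^-0.52. Setting 0.48·343·t^-0.52 = 343·t^0.48/(9.2+t) gives 0.48(9.2+t) = t, so 0.52·t = 0.48×9.2.
t* = 0.48×9.2/0.52 = 8.492 min.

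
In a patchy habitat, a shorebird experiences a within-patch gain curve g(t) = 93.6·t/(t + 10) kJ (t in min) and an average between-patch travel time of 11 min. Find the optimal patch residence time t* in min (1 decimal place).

Maximise g(t)/(T+t): set derivative to zero → g'(t)(T+t) = g(t).
g'(t) = 93.6·10/(t + 10)². Setting 93.6·10/(t+10)² = 93.6t/[(t+10)(11+t)] gives 10(11+t) = t(t+10), so t² = 10×11 = 110.
t* = √110 = 10.49 min.

10.5 min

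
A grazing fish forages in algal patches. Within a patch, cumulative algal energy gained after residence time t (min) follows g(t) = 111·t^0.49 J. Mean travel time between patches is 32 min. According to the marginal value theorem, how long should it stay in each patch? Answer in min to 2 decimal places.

30.75 min

Maximise g(t)/(T+t): set derivative to zero → g'(t)(T+t) = g(t).
g'(t) = 0.49·111·t^-0.51. Setting 0.49·111·t^-0.51 = 111·t^0.49/(32+t) gives 0.49(32+t) = t, so 0.51·t = 0.49×32.
t* = 0.49×32/0.51 = 30.75 min.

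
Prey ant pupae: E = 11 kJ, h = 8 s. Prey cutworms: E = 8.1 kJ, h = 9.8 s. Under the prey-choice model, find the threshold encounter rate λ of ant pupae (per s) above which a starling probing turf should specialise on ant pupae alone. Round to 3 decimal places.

Drop cutworms once their profitability E₂/h₂ falls below the rate achievable on ant pupae alone: E₂/h₂ = λE₁/(1 + λh₁).
Solve for λ: λE₁h₂ = E₂(1 + λh₁) → λ(E₁h₂ − E₂h₁) = E₂ → λ = E₂/(E₁h₂ − E₂h₁).
λ = 8.1/(11×9.8 − 8.1×8) = 8.1/43 = 0.1884 per s.

0.188 per s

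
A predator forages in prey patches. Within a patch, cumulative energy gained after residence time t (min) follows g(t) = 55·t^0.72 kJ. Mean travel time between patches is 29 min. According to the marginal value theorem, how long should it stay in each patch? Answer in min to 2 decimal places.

74.57 min

Maximise g(t)/(T+t): set derivative to zero → g'(t)(T+t) = g(t).
g'(t) = 0.72·55·t^-0.28. Setting 0.72·55·t^-0.28 = 55·t^0.72/(29+t) gives 0.72(29+t) = t, so 0.28·t = 0.72×29.
t* = 0.72×29/0.28 = 74.57 min.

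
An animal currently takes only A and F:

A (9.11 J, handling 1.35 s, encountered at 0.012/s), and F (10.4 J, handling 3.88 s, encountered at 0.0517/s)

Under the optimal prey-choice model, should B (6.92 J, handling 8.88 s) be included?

Current rate: (0.012×9.11 + 0.0517×10.4)/(1 + 0.012×1.35 + 0.0517×3.88) = 0.5317 J/s.
B: E/h = 6.92/8.88 = 0.7793 J/s.
Since 0.7793 > R, including B increases the long-run rate.

Yes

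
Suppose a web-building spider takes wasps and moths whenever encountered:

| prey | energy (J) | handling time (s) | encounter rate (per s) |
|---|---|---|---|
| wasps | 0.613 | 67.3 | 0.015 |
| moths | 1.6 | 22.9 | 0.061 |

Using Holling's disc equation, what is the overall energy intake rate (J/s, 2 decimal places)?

0.03 J/s

Energy encountered per unit search time: 0.015×0.613 + 0.061×1.6 = 0.1068 J/s.
Handling time per unit search time: 0.015×67.3 + 0.061×22.9 = 2.406.
Rate = 0.1068/(1 + 2.406) = 0.03135 J/s.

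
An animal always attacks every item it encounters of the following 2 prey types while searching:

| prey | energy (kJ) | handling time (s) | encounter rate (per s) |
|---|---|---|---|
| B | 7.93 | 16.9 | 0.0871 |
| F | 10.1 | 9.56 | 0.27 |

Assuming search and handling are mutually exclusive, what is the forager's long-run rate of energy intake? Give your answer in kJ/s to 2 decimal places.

0.68 kJ/s

R = (0.0871×7.93 + 0.27×10.1) / (1 + 0.0871×16.9 + 0.27×9.56) = 3.418/5.053 = 0.6763 kJ/s.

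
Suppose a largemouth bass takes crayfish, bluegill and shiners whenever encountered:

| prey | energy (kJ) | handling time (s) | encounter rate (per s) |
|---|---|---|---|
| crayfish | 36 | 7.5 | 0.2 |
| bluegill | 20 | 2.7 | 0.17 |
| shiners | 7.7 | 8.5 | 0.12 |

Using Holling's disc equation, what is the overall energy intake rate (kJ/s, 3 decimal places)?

R = (0.2×36 + 0.17×20 + 0.12×7.7) / (1 + 0.2×7.5 + 0.17×2.7 + 0.12×8.5) = 11.52/3.979 = 2.896 kJ/s.

2.896 kJ/s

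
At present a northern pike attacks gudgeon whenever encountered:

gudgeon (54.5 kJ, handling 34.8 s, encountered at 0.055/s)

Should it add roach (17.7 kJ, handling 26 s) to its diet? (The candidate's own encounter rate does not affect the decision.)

No

On gudgeon alone, R = ΣλE/(1+Σλh) = 2.998/2.914 = 1.029 kJ/s.
Profitability of roach: 17.7/26 = 0.6808 kJ/s.
0.6808 < 1.029, so adding roach would lower the average — exclude it.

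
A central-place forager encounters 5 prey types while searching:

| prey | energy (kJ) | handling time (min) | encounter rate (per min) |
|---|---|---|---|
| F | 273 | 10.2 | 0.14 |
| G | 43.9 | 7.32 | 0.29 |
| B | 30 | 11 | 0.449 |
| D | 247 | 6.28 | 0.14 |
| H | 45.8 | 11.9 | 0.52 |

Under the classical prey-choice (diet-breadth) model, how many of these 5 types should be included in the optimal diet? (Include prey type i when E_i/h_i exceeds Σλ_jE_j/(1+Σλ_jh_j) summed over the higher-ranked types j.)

2

E/h in descending order: D 39.3, F 26.8, G 6, H 3.85, B 2.73 kJ/min. The optimal diet is the largest prefix of this list for which every included type satisfies E_i/h_i > R on the types above it.
Rate on top 1: 18.4. F: 26.8 > 18.4 → include.
Rate on top 2: 22.01. G: 6 < 22.01 → exclude; stop.
Optimal diet: D, F — 2 of 5 types.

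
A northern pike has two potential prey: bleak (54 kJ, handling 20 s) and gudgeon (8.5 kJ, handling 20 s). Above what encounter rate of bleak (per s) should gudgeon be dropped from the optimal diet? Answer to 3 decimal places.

Drop gudgeon once their profitability E₂/h₂ falls below the rate achievable on bleak alone: E₂/h₂ = λE₁/(1 + λh₁).
Solve for λ: λE₁h₂ = E₂(1 + λh₁) → λ(E₁h₂ − E₂h₁) = E₂ → λ = E₂/(E₁h₂ − E₂h₁).
λ = 8.5/(54×20 − 8.5×20) = 8.5/910 = 0.009341 per s.

0.009 per s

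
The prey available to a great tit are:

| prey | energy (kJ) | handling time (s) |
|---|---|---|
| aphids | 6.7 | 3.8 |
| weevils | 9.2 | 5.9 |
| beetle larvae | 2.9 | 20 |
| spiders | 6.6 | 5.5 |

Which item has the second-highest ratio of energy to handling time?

weevils

In descending order of E/h:
aphids: 6.7/3.8 = 1.76 kJ/s
weevils: 9.2/5.9 = 1.56 kJ/s
spiders: 6.6/5.5 = 1.2 kJ/s
beetle larvae: 2.9/20 = 0.145 kJ/s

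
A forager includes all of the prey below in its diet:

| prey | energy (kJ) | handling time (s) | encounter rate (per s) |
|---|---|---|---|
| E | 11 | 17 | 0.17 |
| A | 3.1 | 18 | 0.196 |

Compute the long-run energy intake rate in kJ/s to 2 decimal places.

R = (0.17×11 + 0.196×3.1) / (1 + 0.17×17 + 0.196×18) = 2.478/7.418 = 0.334 kJ/s.

0.33 kJ/s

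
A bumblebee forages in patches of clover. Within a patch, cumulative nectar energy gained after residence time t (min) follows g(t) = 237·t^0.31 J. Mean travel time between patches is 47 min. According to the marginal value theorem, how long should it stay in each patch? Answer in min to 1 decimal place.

Maximise g(t)/(T+t): set derivative to zero → g'(t)(T+t) = g(t).
g'(t) = 0.31·237·t^-0.69. Setting 0.31·237·t^-0.69 = 237·t^0.31/(47+t) gives 0.31(47+t) = t, so 0.69·t = 0.31×47.
t* = 0.31×47/0.69 = 21.12 min.

21.1 min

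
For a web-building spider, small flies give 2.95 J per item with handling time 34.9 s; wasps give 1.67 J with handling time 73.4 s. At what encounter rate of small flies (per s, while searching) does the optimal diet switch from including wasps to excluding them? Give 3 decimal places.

0.011 per s

At the threshold, the rate on small flies alone equals the profitability of wasps: λ·2.95/(1 + λ·34.9) = 1.67/73.4 = 0.02275.
Rearranging, λ(2.95 − 0.02275×34.9) = 0.02275, so λ = 0.02275/2.156 = 0.01055 per s.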